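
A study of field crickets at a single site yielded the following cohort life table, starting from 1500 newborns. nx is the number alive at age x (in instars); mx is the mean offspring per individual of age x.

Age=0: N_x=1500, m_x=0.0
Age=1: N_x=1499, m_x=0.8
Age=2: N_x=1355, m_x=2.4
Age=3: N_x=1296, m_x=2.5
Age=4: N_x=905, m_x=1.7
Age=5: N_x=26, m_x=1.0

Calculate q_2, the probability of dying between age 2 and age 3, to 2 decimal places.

lx = nx/n0 = nx/1500: 1, 0.99933…, 0.90333…, 0.864, 0.60333…, 0.01733…
q_2 = (l_2 − l_3) / l_2 = (0.903333… − 0.864) / 0.903333…
     = 0.039333… / 0.903333… = 0.043542… → 0.04

0.04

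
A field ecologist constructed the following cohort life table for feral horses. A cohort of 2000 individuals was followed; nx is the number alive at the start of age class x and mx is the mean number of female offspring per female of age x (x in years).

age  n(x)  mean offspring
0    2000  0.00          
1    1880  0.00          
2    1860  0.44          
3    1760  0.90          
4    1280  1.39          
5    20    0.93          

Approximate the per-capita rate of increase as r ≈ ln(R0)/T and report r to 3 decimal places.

0.229

lx = nx/n0 = nx/2000: 1, 0.94, 0.93, 0.88, 0.64, 0.01
R0 = Σ lx·mx = 0 + 0 + 0.4092 + 0.792 + 0.8896 + 0.0093 = 2.1001
Σ x·lx·mx = 6.7993; T = 6.7993/2.1001 = 3.23761…
r ≈ ln(R0)/T = ln(2.1001)/3.23761… = 0.22918… → 0.229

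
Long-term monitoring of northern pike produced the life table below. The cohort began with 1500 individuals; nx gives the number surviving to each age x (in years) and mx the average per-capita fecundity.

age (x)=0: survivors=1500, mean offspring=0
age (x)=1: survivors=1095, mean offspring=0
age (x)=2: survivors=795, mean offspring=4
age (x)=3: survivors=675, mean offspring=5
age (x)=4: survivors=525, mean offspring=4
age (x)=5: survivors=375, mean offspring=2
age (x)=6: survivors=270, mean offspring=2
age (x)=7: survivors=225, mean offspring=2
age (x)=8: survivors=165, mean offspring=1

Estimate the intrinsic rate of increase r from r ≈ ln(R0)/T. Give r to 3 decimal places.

lx = nx/n0 = nx/1500: 1, 0.73, 0.53, 0.45, 0.35, 0.25, 0.18, 0.15, 0.11
R0 = Σ lx·mx = 0 + 0 + 2.12 + 2.25 + 1.4 + 0.5 + 0.36 + 0.3 + 0.11 = 7.04
Σ x·lx·mx = 24.23; T = 24.23/7.04 = 3.44176…
r ≈ ln(R0)/T = ln(7.04)/3.44176… = 0.56704… → 0.567

0.567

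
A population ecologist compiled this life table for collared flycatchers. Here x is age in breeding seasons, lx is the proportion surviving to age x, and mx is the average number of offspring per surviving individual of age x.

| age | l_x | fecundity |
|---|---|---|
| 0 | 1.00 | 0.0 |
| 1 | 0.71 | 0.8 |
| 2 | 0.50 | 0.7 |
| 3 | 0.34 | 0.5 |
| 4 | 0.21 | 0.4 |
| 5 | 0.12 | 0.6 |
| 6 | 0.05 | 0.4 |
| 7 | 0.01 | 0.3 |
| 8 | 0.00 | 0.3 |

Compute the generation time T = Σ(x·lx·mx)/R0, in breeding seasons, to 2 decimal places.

2.06

lx·mx: 0, 0.568, 0.35, 0.17, 0.084, 0.072, 0.02, 0.003, 0 → R0 = 1.267
x·lx·mx: 0, 0.568, 0.7, 0.51, 0.336, 0.36, 0.12, 0.021, 0 → Σ = 2.615
T = 2.615 / 1.267 = 2.063931… → 2.06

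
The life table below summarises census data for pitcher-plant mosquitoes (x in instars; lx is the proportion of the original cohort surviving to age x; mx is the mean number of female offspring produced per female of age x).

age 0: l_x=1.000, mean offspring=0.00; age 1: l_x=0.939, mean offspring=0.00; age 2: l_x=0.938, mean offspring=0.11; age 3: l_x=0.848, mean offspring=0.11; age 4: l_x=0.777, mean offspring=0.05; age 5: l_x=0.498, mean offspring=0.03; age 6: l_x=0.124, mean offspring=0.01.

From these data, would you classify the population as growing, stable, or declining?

declining

R0 = Σ lx·mx = 0 + 0 + 0.10318 + 0.09328 + 0.03885 + 0.01494 + 0.00124 = 0.25149
R0 < 1, so the population is declining.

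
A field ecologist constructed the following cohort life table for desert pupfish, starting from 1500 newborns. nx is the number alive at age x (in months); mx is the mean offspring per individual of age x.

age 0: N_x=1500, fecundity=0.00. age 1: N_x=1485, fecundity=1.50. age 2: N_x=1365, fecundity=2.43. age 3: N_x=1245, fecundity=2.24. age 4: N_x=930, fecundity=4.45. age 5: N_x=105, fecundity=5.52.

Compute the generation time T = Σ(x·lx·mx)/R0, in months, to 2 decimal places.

lx = nx/n0 = nx/1500: 1, 0.99, 0.91, 0.83, 0.62, 0.07
lx·mx: 0, 1.485, 2.2113, 1.8592, 2.759, 0.3864 → R0 = 8.7009
x·lx·mx: 0, 1.485, 4.4226, 5.5776, 11.036, 1.932 → Σ = 24.4532
T = 24.4532 / 8.7009 = 2.810422… → 2.81

2.81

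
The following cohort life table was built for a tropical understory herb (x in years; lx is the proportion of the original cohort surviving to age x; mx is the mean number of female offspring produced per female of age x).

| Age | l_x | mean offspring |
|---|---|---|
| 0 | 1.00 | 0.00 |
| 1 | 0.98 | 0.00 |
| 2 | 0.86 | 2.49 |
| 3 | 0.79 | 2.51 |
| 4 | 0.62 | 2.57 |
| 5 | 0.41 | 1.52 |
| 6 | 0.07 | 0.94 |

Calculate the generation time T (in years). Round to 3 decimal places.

3.140

lx·mx: 0, 0, 2.1414, 1.9829, 1.5934, 0.6232, 0.0658 → R0 = 6.4067
x·lx·mx: 0, 0, 4.2828, 5.9487, 6.3736, 3.116, 0.3948 → Σ = 20.1159
T = 20.1159 / 6.4067 = 3.139822… → 3.140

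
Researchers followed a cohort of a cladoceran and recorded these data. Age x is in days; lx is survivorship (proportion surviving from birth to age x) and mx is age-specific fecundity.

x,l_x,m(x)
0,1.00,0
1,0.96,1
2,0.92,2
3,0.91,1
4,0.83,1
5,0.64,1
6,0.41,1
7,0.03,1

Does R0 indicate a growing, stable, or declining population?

R0 = Σ lx·mx = 0 + 0.96 + 1.84 + 0.91 + 0.83 + 0.64 + 0.41 + 0.03 = 5.62
R0 > 1, so the population is growing.

growing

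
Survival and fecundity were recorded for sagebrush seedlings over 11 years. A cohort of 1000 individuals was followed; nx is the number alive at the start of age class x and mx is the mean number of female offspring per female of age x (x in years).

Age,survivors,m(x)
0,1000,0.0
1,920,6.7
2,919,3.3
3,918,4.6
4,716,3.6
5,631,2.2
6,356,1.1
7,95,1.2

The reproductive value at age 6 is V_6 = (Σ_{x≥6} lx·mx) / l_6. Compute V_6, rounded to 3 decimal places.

lx = nx/n0 = nx/1000: 1, 0.92, 0.919, 0.918, 0.716, 0.631, 0.356, 0.095
lx·mx for x ≥ 6: 0.3916, 0.114 → sum = 0.5056
V_6 = 0.5056 / l_6 = 0.5056 / 0.356 = 1.420225… → 1.420

1.420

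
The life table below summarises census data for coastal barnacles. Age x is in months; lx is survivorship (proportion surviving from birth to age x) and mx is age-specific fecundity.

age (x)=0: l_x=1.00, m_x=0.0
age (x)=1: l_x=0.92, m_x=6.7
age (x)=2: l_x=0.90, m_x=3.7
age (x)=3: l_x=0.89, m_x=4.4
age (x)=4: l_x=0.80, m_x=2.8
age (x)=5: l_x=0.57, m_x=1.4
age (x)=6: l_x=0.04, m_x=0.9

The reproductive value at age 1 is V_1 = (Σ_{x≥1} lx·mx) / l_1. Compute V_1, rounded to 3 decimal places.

17.917

lx·mx for x ≥ 1: 6.164, 3.33, 3.916, 2.24, 0.798, 0.036 → sum = 16.484
V_1 = 16.484 / l_1 = 16.484 / 0.92 = 17.917391… → 17.917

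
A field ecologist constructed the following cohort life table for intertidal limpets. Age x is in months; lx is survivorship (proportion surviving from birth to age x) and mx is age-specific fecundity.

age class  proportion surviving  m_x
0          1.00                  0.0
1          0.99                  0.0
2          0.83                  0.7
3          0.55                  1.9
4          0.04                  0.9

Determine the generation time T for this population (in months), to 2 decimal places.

lx·mx: 0, 0, 0.581, 1.045, 0.036 → R0 = 1.662
x·lx·mx: 0, 0, 1.162, 3.135, 0.144 → Σ = 4.441
T = 4.441 / 1.662 = 2.672082… → 2.67

2.67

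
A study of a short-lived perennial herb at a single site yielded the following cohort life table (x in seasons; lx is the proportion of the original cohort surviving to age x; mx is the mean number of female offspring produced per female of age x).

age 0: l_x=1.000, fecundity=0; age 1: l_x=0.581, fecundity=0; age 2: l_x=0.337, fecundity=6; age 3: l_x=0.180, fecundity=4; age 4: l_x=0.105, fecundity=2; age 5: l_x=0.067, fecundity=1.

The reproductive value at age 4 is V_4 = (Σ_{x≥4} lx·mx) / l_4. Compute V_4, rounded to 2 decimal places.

lx·mx for x ≥ 4: 0.21, 0.067 → sum = 0.277
V_4 = 0.277 / l_4 = 0.277 / 0.105 = 2.638095… → 2.64

2.64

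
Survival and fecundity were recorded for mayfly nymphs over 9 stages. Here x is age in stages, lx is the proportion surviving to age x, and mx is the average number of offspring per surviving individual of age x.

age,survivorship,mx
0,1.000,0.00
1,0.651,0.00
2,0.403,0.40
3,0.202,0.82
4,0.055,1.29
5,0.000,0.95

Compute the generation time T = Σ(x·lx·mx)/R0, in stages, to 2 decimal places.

2.77

lx·mx: 0, 0, 0.1612, 0.16564, 0.07095, 0 → R0 = 0.39779
x·lx·mx: 0, 0, 0.3224, 0.49692, 0.2838, 0 → Σ = 1.10312
T = 1.10312 / 0.39779 = 2.773121… → 2.77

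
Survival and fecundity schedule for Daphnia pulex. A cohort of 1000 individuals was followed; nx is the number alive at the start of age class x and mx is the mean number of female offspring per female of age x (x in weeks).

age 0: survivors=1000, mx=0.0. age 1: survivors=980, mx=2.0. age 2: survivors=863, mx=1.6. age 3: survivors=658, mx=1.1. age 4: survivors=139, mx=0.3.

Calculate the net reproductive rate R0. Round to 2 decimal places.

4.11

lx = nx/n0 = nx/1000: 1, 0.98, 0.863, 0.658, 0.139
lx·mx by age: 0, 1.96, 1.3808, 0.7238, 0.0417
R0 = Σ lx·mx = 4.1063 → 4.11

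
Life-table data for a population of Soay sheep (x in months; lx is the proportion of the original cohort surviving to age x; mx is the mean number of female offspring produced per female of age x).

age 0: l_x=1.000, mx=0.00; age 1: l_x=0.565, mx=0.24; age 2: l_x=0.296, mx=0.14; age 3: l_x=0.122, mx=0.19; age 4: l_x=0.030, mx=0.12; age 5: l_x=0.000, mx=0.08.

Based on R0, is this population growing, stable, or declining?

declining

R0 = Σ lx·mx = 0 + 0.1356 + 0.04144 + 0.02318 + 0.0036 + 0 = 0.20382
R0 < 1, so the population is declining.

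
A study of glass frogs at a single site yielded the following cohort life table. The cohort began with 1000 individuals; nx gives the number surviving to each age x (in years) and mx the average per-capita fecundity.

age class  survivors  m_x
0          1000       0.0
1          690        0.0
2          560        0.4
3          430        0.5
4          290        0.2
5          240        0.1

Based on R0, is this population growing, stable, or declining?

lx = nx/n0 = nx/1000: 1, 0.69, 0.56, 0.43, 0.29, 0.24
R0 = Σ lx·mx = 0 + 0 + 0.224 + 0.215 + 0.058 + 0.024 = 0.521
R0 < 1, so the population is declining.

declining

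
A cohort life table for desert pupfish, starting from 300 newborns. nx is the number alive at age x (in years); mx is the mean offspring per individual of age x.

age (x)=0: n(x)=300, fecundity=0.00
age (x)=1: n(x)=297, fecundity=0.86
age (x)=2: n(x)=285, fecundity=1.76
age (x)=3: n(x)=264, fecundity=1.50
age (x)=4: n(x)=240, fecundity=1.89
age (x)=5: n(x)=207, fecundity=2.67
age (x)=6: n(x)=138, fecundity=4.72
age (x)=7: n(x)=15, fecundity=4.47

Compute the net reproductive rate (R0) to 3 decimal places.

lx = nx/n0 = nx/300: 1, 0.99, 0.95, 0.88, 0.8, 0.69, 0.46, 0.05
lx·mx by age: 0, 0.8514, 1.672, 1.32, 1.512, 1.8423, 2.1712, 0.2235
R0 = Σ lx·mx = 9.5924 → 9.592

9.592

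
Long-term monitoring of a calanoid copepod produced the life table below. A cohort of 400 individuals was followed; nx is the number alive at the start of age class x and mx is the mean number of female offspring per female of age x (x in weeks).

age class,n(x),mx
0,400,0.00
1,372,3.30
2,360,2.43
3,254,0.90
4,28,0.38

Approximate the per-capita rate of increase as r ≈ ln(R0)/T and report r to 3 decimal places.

lx = nx/n0 = nx/400: 1, 0.93, 0.9, 0.635, 0.07
R0 = Σ lx·mx = 0 + 3.069 + 2.187 + 0.5715 + 0.0266 = 5.8541
Σ x·lx·mx = 9.2639; T = 9.2639/5.8541 = 1.58246…
r ≈ ln(R0)/T = ln(5.8541)/1.58246… = 1.1167… → 1.117

1.117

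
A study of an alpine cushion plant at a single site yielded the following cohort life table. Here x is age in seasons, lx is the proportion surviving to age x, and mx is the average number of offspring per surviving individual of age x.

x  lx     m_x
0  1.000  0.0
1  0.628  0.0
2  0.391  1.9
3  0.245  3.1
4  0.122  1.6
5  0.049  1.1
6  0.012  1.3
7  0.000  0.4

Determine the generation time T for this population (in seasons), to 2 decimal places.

lx·mx: 0, 0, 0.7429, 0.7595, 0.1952, 0.0539, 0.0156, 0 → R0 = 1.7671
x·lx·mx: 0, 0, 1.4858, 2.2785, 0.7808, 0.2695, 0.0936, 0 → Σ = 4.9082
T = 4.9082 / 1.7671 = 2.777545… → 2.78

2.78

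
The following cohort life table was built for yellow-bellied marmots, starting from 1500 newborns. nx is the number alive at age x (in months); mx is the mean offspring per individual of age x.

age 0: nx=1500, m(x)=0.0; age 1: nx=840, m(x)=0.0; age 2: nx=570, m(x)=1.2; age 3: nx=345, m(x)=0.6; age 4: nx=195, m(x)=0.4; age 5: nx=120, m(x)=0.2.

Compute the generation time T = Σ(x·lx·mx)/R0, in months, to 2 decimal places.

2.44

lx = nx/n0 = nx/1500: 1, 0.56, 0.38, 0.23, 0.13, 0.08
lx·mx: 0, 0, 0.456, 0.138, 0.052, 0.016 → R0 = 0.662
x·lx·mx: 0, 0, 0.912, 0.414, 0.208, 0.08 → Σ = 1.614
T = 1.614 / 0.662 = 2.438066… → 2.44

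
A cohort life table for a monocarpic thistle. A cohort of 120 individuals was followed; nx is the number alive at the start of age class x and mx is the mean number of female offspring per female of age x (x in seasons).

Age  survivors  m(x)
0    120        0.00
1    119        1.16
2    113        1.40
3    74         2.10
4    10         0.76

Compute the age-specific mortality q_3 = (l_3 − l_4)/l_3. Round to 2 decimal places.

lx = nx/n0 = nx/120: 1, 0.99167…, 0.94167…, 0.61667…, 0.08333…
q_3 = (l_3 − l_4) / l_3 = (0.616667… − 0.083333…) / 0.616667…
     = 0.533333… / 0.616667… = 0.864865… → 0.86

0.86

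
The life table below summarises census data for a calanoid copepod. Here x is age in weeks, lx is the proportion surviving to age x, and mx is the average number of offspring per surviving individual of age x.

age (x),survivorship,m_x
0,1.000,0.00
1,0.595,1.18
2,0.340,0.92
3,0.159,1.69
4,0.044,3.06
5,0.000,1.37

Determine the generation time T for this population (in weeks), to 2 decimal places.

1.88

lx·mx: 0, 0.7021, 0.3128, 0.26871, 0.13464, 0 → R0 = 1.41825
x·lx·mx: 0, 0.7021, 0.6256, 0.80613, 0.53856, 0 → Σ = 2.67239
T = 2.67239 / 1.41825 = 1.884287… → 1.88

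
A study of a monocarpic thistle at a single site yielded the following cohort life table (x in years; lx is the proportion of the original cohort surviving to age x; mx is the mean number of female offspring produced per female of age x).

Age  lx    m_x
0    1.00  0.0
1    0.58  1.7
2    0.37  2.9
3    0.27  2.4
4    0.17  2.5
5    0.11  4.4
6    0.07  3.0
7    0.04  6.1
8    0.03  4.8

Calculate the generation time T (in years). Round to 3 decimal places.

3.160

lx·mx: 0, 0.986, 1.073, 0.648, 0.425, 0.484, 0.21, 0.244, 0.144 → R0 = 4.214
x·lx·mx: 0, 0.986, 2.146, 1.944, 1.7, 2.42, 1.26, 1.708, 1.152 → Σ = 13.316
T = 13.316 / 4.214 = 3.159943… → 3.160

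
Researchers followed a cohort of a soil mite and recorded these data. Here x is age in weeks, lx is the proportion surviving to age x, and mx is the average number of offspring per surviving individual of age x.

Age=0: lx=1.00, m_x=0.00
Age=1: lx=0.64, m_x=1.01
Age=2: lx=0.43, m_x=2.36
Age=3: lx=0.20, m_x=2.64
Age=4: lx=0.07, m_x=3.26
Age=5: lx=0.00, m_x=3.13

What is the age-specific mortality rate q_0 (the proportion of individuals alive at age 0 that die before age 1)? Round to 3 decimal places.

q_0 = (l_0 − l_1) / l_0 = (1 − 0.64) / 1
     = 0.36 / 1 = 0.36 → 0.360

0.360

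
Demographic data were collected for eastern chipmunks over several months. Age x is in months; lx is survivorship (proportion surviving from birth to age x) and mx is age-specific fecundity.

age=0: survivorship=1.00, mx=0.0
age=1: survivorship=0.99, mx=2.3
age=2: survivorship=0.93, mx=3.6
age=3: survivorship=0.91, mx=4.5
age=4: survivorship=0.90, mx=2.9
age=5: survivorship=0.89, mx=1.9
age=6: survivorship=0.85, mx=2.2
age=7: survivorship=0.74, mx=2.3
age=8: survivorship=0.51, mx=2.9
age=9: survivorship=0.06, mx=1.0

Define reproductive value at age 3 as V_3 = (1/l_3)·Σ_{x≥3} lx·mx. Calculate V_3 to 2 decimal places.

14.84

lx·mx for x ≥ 3: 4.095, 2.61, 1.691, 1.87, 1.702, 1.479, 0.06 → sum = 13.507
V_3 = 13.507 / l_3 = 13.507 / 0.91 = 14.842857… → 14.84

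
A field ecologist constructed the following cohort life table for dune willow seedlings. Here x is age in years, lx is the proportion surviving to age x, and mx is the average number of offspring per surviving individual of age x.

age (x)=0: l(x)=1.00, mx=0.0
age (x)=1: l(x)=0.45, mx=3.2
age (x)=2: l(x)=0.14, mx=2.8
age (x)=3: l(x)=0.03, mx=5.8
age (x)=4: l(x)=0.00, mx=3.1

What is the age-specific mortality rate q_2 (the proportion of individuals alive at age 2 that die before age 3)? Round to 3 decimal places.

q_2 = (l_2 − l_3) / l_2 = (0.14 − 0.03) / 0.14
     = 0.11 / 0.14 = 0.785714… → 0.786

0.786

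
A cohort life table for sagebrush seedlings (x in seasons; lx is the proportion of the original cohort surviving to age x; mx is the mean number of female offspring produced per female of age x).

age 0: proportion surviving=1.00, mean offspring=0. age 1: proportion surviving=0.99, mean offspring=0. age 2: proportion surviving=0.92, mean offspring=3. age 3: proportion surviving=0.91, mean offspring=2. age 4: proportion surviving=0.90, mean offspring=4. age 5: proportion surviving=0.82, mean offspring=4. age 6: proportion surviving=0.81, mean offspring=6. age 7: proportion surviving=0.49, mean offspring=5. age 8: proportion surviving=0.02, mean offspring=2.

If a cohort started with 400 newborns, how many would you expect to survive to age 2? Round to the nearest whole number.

368

Expected survivors = N0 · l_2 = 400 × 0.92 = 368 → 368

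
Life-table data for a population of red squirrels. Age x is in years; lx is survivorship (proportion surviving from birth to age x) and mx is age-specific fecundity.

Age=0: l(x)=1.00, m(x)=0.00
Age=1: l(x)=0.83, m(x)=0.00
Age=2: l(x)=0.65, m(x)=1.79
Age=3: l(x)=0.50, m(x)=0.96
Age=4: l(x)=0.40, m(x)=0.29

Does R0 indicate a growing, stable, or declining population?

growing

R0 = Σ lx·mx = 0 + 0 + 1.1635 + 0.48 + 0.116 = 1.7595
R0 > 1, so the population is growing.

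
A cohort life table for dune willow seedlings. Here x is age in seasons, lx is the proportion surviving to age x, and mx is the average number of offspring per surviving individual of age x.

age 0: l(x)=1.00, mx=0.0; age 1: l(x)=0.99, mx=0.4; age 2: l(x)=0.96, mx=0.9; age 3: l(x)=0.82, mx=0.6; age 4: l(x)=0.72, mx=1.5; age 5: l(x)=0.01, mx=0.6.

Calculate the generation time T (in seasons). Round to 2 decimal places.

lx·mx: 0, 0.396, 0.864, 0.492, 1.08, 0.006 → R0 = 2.838
x·lx·mx: 0, 0.396, 1.728, 1.476, 4.32, 0.03 → Σ = 7.95
T = 7.95 / 2.838 = 2.801268… → 2.80

2.80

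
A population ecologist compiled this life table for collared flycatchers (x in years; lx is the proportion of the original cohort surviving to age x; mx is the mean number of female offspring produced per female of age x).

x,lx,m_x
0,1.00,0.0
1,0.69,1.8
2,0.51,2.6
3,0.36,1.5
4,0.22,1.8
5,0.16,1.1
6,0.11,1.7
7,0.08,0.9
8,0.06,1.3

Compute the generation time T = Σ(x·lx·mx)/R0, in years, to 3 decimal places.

2.546

lx·mx: 0, 1.242, 1.326, 0.54, 0.396, 0.176, 0.187, 0.072, 0.078 → R0 = 4.017
x·lx·mx: 0, 1.242, 2.652, 1.62, 1.584, 0.88, 1.122, 0.504, 0.624 → Σ = 10.228
T = 10.228 / 4.017 = 2.546179… → 2.546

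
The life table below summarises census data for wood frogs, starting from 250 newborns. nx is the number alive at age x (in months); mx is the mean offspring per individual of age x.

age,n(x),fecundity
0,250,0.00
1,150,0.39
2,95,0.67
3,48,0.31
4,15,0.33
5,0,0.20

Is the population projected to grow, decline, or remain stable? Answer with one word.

declining

lx = nx/n0 = nx/250: 1, 0.6, 0.38, 0.192, 0.06, 0
R0 = Σ lx·mx = 0 + 0.234 + 0.2546 + 0.05952 + 0.0198 + 0 = 0.56792
R0 < 1, so the population is declining.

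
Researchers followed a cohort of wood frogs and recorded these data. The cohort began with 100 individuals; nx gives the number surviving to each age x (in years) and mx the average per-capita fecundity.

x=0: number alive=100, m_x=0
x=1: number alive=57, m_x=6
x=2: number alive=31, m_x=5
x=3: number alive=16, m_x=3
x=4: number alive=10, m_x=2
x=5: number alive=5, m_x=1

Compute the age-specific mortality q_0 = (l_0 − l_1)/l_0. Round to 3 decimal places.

lx = nx/n0 = nx/100: 1, 0.57, 0.31, 0.16, 0.1, 0.05
q_0 = (l_0 − l_1) / l_0 = (1 − 0.57) / 1
     = 0.43 / 1 = 0.43 → 0.430

0.430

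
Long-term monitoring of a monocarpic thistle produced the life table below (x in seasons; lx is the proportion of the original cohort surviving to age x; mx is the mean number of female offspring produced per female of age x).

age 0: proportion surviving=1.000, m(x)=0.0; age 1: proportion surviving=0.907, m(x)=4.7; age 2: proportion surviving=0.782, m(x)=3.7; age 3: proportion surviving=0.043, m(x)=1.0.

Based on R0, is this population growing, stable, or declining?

R0 = Σ lx·mx = 0 + 4.2629 + 2.8934 + 0.043 = 7.1993
R0 > 1, so the population is growing.

growing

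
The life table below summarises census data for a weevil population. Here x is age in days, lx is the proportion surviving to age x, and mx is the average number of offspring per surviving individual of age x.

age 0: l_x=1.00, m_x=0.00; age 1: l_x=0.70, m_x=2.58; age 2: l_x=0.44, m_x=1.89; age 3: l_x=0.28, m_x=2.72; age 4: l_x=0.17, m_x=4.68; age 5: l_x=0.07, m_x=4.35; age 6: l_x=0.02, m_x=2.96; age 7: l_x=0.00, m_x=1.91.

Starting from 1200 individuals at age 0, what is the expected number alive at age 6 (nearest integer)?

24

Expected survivors = N0 · l_6 = 1200 × 0.02 = 24 → 24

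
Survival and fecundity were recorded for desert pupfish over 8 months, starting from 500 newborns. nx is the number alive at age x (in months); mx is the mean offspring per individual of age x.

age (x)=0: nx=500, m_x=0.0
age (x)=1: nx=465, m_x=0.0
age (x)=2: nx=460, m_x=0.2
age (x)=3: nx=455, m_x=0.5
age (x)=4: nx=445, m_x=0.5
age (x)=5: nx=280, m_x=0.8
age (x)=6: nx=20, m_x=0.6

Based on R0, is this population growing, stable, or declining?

lx = nx/n0 = nx/500: 1, 0.93, 0.92, 0.91, 0.89, 0.56, 0.04
R0 = Σ lx·mx = 0 + 0 + 0.184 + 0.455 + 0.445 + 0.448 + 0.024 = 1.556
R0 > 1, so the population is growing.

growing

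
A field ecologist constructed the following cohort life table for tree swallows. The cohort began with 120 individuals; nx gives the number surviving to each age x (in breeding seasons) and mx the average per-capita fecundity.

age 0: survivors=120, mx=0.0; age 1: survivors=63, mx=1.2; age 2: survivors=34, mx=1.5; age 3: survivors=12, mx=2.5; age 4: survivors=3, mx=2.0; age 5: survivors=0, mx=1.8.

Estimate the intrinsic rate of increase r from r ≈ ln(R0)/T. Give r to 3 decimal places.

0.169

lx = nx/n0 = nx/120: 1, 0.525, 0.28333…, 0.1, 0.025, 0
R0 = Σ lx·mx = 0 + 0.63 + 0.425… + 0.25 + 0.05 + 0 = 1.355…
Σ x·lx·mx = 2.43…; T = 2.43…/1.355… = 1.79336…
r ≈ ln(R0)/T = ln(1.355…)/1.79336… = 0.1694… → 0.169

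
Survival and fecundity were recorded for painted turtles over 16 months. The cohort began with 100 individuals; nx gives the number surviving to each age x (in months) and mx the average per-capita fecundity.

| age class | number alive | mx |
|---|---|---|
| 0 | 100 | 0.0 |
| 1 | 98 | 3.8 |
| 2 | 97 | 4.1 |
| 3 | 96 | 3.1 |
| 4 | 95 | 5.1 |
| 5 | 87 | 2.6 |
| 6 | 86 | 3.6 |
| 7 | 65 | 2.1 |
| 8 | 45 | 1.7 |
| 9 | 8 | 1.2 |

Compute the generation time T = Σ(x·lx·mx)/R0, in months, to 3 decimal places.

3.740

lx = nx/n0 = nx/100: 1, 0.98, 0.97, 0.96, 0.95, 0.87, 0.86, 0.65, 0.45, 0.08
lx·mx: 0, 3.724, 3.977, 2.976, 4.845, 2.262, 3.096, 1.365, 0.765, 0.096 → R0 = 23.106
x·lx·mx: 0, 3.724, 7.954, 8.928, 19.38, 11.31, 18.576, 9.555, 6.12, 0.864 → Σ = 86.411
T = 86.411 / 23.106 = 3.739765… → 3.740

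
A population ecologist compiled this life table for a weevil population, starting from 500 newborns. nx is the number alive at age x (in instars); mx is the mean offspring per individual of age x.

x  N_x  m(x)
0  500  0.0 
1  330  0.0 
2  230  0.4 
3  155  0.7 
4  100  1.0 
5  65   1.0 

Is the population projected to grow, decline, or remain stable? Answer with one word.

lx = nx/n0 = nx/500: 1, 0.66, 0.46, 0.31, 0.2, 0.13
R0 = Σ lx·mx = 0 + 0 + 0.184 + 0.217 + 0.2 + 0.13 = 0.731
R0 < 1, so the population is declining.

declining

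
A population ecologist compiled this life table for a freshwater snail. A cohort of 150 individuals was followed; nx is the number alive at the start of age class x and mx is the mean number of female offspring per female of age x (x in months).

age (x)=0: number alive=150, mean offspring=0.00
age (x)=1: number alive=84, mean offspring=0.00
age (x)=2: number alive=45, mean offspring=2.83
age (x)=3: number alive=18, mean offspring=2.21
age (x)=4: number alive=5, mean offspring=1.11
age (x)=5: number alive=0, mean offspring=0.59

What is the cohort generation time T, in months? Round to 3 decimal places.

2.295

lx = nx/n0 = nx/150: 1, 0.56, 0.3, 0.12, 0.03333…, 0
lx·mx: 0, 0, 0.849, 0.2652, 0.037…, 0 → R0 = 1.1512…
x·lx·mx: 0, 0, 1.698, 0.7956, 0.148…, 0 → Σ = 2.6416…
T = 2.6416… / 1.1512… = 2.294649… → 2.295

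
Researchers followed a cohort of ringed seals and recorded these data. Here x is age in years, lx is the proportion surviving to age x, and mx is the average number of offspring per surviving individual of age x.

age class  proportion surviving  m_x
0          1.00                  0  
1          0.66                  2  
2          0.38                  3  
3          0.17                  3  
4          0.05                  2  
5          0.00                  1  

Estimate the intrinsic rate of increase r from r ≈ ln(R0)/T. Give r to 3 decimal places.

R0 = Σ lx·mx = 0 + 1.32 + 1.14 + 0.51 + 0.1 + 0 = 3.07
Σ x·lx·mx = 5.53; T = 5.53/3.07 = 1.8013…
r ≈ ln(R0)/T = ln(3.07)/1.8013… = 0.6227… → 0.623

0.623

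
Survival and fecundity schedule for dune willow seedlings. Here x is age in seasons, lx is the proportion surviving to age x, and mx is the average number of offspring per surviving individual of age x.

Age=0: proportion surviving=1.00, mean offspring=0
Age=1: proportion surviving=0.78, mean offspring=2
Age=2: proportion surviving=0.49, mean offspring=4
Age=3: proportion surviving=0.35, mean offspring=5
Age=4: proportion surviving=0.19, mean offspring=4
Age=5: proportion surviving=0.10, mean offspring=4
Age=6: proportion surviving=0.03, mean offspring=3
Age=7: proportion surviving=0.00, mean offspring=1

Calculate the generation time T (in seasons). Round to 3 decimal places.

lx·mx: 0, 1.56, 1.96, 1.75, 0.76, 0.4, 0.09, 0 → R0 = 6.52
x·lx·mx: 0, 1.56, 3.92, 5.25, 3.04, 2, 0.54, 0 → Σ = 16.31
T = 16.31 / 6.52 = 2.501534… → 2.502

2.502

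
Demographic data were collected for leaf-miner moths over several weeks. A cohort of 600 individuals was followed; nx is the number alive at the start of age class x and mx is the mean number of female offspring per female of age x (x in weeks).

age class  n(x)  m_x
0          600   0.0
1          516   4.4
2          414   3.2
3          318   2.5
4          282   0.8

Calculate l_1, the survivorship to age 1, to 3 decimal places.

l_1 = n_1/n_0 = 516/600 = 0.86 → 0.860

0.860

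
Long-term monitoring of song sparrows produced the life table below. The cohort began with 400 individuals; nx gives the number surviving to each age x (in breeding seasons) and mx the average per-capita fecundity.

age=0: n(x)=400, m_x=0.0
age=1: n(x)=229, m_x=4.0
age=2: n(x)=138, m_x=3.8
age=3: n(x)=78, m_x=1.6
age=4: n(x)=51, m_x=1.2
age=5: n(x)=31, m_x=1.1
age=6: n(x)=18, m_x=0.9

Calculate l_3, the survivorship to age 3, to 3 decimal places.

l_3 = n_3/n_0 = 78/400 = 0.195 → 0.195

0.195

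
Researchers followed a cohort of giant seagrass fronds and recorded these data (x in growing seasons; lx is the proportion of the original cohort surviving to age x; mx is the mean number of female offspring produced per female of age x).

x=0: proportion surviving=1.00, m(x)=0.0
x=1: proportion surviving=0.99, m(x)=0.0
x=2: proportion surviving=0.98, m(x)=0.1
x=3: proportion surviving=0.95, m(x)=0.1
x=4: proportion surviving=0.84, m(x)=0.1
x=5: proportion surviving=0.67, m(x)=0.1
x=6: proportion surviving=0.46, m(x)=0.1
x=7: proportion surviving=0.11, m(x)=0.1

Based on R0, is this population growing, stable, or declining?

R0 = Σ lx·mx = 0 + 0 + 0.098 + 0.095 + 0.084 + 0.067 + 0.046 + 0.011 = 0.401
R0 < 1, so the population is declining.

declining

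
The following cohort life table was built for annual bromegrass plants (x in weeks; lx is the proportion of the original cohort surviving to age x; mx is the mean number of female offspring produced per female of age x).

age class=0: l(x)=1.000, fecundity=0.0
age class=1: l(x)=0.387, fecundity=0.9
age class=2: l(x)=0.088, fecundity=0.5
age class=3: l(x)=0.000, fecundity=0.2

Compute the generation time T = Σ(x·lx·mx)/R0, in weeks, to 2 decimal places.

lx·mx: 0, 0.3483, 0.044, 0 → R0 = 0.3923
x·lx·mx: 0, 0.3483, 0.088, 0 → Σ = 0.4363
T = 0.4363 / 0.3923 = 1.112159… → 1.11

1.11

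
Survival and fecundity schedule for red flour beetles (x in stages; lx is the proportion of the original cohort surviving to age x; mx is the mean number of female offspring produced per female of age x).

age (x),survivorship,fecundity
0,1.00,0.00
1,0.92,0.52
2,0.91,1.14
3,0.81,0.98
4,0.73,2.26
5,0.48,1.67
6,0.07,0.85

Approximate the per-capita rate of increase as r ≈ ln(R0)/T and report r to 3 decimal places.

0.477

R0 = Σ lx·mx = 0 + 0.4784 + 1.0374 + 0.7938 + 1.6498 + 0.8016 + 0.0595 = 4.8205
Σ x·lx·mx = 15.8988; T = 15.8988/4.8205 = 3.29816…
r ≈ ln(R0)/T = ln(4.8205)/3.29816… = 0.47689… → 0.477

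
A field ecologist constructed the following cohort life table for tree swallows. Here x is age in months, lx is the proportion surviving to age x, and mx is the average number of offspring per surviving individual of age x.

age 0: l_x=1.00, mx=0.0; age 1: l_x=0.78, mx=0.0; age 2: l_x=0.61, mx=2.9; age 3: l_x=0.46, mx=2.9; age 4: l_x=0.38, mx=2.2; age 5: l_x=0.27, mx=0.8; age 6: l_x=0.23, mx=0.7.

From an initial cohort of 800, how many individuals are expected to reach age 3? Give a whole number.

368

Expected survivors = N0 · l_3 = 800 × 0.46 = 368 → 368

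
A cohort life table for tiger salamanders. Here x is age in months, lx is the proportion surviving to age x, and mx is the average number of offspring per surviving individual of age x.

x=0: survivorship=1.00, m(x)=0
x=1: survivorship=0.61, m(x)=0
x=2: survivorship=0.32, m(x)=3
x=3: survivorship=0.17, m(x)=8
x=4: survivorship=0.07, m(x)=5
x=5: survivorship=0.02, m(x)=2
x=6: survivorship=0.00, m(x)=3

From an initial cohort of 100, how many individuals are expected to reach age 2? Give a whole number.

Expected survivors = N0 · l_2 = 100 × 0.32 = 32 → 32

32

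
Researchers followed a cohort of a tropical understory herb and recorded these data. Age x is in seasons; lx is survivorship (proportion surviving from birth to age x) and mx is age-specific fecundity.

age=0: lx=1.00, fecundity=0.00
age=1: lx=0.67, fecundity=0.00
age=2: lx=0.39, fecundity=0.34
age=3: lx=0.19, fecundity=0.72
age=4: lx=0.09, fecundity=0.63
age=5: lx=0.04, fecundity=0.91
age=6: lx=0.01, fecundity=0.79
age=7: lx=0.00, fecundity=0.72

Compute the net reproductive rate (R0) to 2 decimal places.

0.37

lx·mx by age: 0, 0, 0.1326, 0.1368, 0.0567, 0.0364, 0.0079, 0
R0 = Σ lx·mx = 0.3704 → 0.37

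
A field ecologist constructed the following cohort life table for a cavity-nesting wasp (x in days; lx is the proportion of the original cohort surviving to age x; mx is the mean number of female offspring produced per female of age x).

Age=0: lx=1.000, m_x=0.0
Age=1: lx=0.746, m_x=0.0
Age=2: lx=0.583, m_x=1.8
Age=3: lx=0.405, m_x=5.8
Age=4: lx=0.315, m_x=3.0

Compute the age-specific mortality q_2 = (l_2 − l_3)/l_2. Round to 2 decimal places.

0.31

q_2 = (l_2 − l_3) / l_2 = (0.583 − 0.405) / 0.583
     = 0.178 / 0.583 = 0.305317… → 0.31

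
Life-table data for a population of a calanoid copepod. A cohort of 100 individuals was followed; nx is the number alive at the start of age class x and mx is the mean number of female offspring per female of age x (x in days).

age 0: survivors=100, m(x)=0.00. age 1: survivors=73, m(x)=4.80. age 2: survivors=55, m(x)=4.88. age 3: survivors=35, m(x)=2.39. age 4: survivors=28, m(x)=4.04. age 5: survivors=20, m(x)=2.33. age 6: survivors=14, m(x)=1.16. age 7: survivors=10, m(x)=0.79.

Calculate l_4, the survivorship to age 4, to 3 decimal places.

0.280

l_4 = n_4/n_0 = 28/100 = 0.28 → 0.280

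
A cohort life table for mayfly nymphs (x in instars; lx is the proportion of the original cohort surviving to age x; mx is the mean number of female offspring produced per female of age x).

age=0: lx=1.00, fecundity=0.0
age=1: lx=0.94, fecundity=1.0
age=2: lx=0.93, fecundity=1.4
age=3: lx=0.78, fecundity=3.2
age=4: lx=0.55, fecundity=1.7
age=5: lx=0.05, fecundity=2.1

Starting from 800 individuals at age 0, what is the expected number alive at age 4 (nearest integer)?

440

Expected survivors = N0 · l_4 = 800 × 0.55 = 440 → 440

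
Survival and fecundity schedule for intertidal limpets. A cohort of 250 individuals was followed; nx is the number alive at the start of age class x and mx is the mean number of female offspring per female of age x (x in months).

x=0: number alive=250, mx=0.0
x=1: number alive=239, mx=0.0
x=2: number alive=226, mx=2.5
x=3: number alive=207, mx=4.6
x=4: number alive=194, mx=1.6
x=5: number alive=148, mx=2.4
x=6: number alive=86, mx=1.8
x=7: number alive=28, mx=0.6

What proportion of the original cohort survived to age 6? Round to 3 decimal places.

l_6 = n_6/n_0 = 86/250 = 0.344 → 0.344

0.344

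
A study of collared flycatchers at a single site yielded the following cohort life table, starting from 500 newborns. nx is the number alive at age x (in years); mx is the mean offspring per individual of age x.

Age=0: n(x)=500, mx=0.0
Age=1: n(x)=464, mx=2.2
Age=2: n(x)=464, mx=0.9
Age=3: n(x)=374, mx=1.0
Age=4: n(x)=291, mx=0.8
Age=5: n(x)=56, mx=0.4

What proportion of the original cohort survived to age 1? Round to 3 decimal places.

l_1 = n_1/n_0 = 464/500 = 0.928 → 0.928

0.928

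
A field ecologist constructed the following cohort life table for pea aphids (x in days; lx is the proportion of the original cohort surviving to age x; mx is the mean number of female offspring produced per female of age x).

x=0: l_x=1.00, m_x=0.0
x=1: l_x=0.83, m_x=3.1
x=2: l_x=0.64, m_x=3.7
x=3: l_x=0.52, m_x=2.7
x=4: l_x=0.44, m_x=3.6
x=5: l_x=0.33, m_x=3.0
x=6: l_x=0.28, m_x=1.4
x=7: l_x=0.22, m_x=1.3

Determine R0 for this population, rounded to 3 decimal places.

lx·mx by age: 0, 2.573, 2.368, 1.404, 1.584, 0.99, 0.392, 0.286
R0 = Σ lx·mx = 9.597 → 9.597

9.597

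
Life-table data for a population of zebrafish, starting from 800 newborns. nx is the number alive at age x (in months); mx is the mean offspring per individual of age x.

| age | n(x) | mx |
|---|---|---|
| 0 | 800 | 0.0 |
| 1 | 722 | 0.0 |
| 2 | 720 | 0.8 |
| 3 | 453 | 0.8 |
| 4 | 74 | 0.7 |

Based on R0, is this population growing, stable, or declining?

growing

lx = nx/n0 = nx/800: 1, 0.9025, 0.9, 0.56625, 0.0925
R0 = Σ lx·mx = 0 + 0 + 0.72 + 0.453 + 0.06475 = 1.23775
R0 > 1, so the population is growing.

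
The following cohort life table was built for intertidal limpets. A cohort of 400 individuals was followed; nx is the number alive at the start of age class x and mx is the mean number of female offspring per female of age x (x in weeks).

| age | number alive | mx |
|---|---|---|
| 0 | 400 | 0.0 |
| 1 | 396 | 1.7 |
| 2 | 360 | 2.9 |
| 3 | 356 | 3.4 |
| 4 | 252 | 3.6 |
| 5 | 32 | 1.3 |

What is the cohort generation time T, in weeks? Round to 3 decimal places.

lx = nx/n0 = nx/400: 1, 0.99, 0.9, 0.89, 0.63, 0.08
lx·mx: 0, 1.683, 2.61, 3.026, 2.268, 0.104 → R0 = 9.691
x·lx·mx: 0, 1.683, 5.22, 9.078, 9.072, 0.52 → Σ = 25.573
T = 25.573 / 9.691 = 2.63884… → 2.639

2.639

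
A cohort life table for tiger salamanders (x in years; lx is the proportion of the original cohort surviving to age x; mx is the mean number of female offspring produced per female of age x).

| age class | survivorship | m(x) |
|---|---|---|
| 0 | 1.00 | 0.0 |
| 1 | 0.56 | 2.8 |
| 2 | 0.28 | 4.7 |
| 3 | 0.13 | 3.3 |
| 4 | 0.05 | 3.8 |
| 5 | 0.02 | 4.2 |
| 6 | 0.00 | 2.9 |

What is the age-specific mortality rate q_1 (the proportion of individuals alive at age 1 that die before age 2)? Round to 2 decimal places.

0.50

q_1 = (l_1 − l_2) / l_1 = (0.56 − 0.28) / 0.56
     = 0.28 / 0.56 = 0.5 → 0.50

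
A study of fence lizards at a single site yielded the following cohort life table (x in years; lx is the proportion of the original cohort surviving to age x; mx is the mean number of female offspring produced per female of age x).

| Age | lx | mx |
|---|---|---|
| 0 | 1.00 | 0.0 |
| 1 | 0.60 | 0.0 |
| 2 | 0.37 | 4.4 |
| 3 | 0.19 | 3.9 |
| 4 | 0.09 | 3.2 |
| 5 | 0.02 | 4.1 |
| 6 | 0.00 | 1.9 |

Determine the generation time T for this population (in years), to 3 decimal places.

2.571

lx·mx: 0, 0, 1.628, 0.741, 0.288, 0.082, 0 → R0 = 2.739
x·lx·mx: 0, 0, 3.256, 2.223, 1.152, 0.41, 0 → Σ = 7.041
T = 7.041 / 2.739 = 2.570646… → 2.571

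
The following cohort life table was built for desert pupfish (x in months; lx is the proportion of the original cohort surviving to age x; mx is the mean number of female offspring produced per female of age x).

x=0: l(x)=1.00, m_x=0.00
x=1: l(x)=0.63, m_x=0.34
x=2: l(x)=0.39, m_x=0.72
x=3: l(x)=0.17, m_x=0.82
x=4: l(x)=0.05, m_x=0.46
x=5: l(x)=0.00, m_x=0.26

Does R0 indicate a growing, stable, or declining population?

declining

R0 = Σ lx·mx = 0 + 0.2142 + 0.2808 + 0.1394 + 0.023 + 0 = 0.6574
R0 < 1, so the population is declining.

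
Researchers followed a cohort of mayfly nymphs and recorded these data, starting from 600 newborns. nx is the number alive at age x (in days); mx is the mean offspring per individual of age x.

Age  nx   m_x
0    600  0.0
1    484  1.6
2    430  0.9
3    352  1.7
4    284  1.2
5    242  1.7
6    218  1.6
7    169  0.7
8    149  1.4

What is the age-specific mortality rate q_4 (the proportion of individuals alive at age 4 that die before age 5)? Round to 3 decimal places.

lx = nx/n0 = nx/600: 1, 0.80667…, 0.71667…, 0.58667…, 0.47333…, 0.40333…, 0.36333…, 0.28167…, 0.24833…
q_4 = (l_4 − l_5) / l_4 = (0.473333… − 0.403333…) / 0.473333…
     = 0.07… / 0.473333… = 0.147887… → 0.148

0.148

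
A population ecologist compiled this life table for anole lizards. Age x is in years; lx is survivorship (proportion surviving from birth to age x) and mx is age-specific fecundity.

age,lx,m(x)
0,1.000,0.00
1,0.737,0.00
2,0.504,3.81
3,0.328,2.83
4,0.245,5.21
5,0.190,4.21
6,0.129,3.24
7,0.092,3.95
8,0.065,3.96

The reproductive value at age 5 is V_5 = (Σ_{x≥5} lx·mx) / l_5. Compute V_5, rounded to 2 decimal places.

lx·mx for x ≥ 5: 0.7999, 0.41796, 0.3634, 0.2574 → sum = 1.83866
V_5 = 1.83866 / l_5 = 1.83866 / 0.19 = 9.677158… → 9.68

9.68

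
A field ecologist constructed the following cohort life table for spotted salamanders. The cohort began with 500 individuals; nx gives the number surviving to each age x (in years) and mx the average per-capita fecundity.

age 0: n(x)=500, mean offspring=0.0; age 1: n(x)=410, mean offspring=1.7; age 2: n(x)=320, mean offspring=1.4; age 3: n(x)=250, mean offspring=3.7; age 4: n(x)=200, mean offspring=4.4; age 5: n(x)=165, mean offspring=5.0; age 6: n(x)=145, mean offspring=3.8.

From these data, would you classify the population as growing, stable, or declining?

growing

lx = nx/n0 = nx/500: 1, 0.82, 0.64, 0.5, 0.4, 0.33, 0.29
R0 = Σ lx·mx = 0 + 1.394 + 0.896 + 1.85 + 1.76 + 1.65 + 1.102 = 8.652
R0 > 1, so the population is growing.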